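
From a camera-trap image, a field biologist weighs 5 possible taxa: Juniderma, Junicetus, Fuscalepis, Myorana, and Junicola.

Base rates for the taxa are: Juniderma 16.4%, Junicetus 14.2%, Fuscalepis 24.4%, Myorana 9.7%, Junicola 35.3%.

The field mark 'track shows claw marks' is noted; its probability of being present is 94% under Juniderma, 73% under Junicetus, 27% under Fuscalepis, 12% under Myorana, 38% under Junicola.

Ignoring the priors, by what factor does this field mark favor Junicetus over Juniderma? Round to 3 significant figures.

0.777

Likelihood of this field mark under each hypothesis:
  Junicetus: 0.73
  Juniderma: 0.94
Bayes factor = 0.73 / 0.94 ≈ 0.777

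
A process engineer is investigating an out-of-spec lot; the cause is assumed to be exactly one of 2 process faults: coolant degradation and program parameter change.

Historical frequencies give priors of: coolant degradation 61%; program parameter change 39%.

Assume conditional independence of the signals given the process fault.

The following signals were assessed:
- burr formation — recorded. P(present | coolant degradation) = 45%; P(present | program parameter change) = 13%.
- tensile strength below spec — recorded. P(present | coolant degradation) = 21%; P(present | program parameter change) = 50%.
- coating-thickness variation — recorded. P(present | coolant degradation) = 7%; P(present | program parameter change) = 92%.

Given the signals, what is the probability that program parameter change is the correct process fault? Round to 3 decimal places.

0.853

By Bayes' rule with conditional independence, the unnormalized weight for each hypothesis is prior × ∏ likelihoods:
  coolant degradation: 0.61 × 0.45 × 0.21 × 0.07 = 0.0040352
  program parameter change: 0.39 × 0.13 × 0.50 × 0.92 = 0.023322
The unnormalized weights sum to 0.027357.
P(program parameter change | evidence) = 0.023322 / 0.027357 ≈ 0.853.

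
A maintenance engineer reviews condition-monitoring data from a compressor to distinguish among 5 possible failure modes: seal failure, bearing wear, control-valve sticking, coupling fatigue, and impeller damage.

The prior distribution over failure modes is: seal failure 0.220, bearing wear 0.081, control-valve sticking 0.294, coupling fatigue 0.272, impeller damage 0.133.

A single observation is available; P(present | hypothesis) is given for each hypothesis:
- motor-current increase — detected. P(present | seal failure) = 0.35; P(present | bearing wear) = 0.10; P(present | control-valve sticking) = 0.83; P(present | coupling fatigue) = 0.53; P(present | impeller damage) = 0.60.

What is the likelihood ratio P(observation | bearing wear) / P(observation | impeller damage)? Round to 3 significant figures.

Likelihood of this observation under each hypothesis:
  bearing wear: 0.1
  impeller damage: 0.6
Bayes factor = 0.1 / 0.6 ≈ 0.167

0.167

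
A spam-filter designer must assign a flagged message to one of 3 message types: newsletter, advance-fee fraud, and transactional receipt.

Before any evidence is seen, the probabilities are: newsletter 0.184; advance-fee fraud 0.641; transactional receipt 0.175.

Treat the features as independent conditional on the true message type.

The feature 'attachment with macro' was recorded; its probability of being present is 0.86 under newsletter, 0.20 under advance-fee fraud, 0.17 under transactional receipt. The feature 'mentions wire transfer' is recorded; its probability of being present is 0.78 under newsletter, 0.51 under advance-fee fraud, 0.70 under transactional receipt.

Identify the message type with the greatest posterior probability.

newsletter

For each hypothesis, the unnormalized posterior weight is prior × product of the feature likelihoods:
  newsletter: 0.184 × 0.86 × 0.78 = 0.12343
  advance-fee fraud: 0.641 × 0.20 × 0.51 = 0.065382
  transactional receipt: 0.175 × 0.17 × 0.70 = 0.020825
Marginal likelihood of the evidence = 0.20963.
P(newsletter | evidence) ≈ 0.12343 / 0.20963 ≈ 0.589
P(advance-fee fraud | evidence) ≈ 0.065382 / 0.20963 ≈ 0.312
P(transactional receipt | evidence) ≈ 0.020825 / 0.20963 ≈ 0.099
The largest is 0.589, so newsletter is most probable.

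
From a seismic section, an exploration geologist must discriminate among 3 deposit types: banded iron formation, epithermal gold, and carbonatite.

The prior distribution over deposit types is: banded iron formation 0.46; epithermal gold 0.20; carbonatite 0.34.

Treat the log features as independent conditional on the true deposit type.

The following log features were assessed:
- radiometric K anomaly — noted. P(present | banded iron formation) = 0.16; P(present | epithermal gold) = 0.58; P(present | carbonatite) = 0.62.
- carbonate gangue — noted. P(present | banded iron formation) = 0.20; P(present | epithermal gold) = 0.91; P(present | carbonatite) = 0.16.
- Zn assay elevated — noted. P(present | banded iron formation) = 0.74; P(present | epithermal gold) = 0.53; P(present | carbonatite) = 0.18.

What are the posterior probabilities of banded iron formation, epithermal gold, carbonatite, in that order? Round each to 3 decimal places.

0.149, 0.767, 0.083

For each hypothesis, the unnormalized posterior weight is prior × product of the log feature likelihoods:
  banded iron formation: 0.46 × 0.16 × 0.20 × 0.74 = 0.010893
  epithermal gold: 0.20 × 0.58 × 0.91 × 0.53 = 0.055947
  carbonatite: 0.34 × 0.62 × 0.16 × 0.18 = 0.006071
The unnormalized weights sum to 0.072911.
P(banded iron formation | evidence) = 0.010893 / 0.072911 ≈ 0.149
P(epithermal gold | evidence) = 0.055947 / 0.072911 ≈ 0.767
P(carbonatite | evidence) = 0.006071 / 0.072911 ≈ 0.083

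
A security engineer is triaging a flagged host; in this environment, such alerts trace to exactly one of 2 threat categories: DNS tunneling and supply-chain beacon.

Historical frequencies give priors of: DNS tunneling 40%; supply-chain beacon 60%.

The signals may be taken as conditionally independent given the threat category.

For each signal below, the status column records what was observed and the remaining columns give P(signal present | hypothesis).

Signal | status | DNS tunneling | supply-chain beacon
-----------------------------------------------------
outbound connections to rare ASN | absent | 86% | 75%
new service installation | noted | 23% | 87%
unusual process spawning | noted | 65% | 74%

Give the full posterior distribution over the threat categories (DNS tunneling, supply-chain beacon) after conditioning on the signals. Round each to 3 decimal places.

0.080, 0.920

Multiply each prior by the joint likelihood of the signal pattern (using 1 − P(present | H) for each absent signal):
  DNS tunneling: 0.400 × (1 − 0.86) × 0.23 × 0.65 = 0.008372
  supply-chain beacon: 0.600 × (1 − 0.75) × 0.87 × 0.74 = 0.09657
The unnormalized weights sum to 0.10494.
P(DNS tunneling | evidence) = 0.008372 / 0.10494 ≈ 0.080
P(supply-chain beacon | evidence) = 0.09657 / 0.10494 ≈ 0.920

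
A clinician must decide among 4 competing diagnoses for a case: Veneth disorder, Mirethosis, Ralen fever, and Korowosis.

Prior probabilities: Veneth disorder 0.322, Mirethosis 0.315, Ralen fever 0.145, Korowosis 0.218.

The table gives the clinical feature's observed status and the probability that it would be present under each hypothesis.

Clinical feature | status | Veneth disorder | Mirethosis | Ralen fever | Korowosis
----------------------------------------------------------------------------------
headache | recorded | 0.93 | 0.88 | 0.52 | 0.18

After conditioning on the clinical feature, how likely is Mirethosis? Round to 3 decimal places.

0.401

By Bayes' rule, the unnormalized weight for each hypothesis is prior × likelihood:
  Veneth disorder: 0.322 × 0.93 = 0.29946
  Mirethosis: 0.315 × 0.88 = 0.2772
  Ralen fever: 0.145 × 0.52 = 0.0754
  Korowosis: 0.218 × 0.18 = 0.03924
Marginal likelihood of the evidence = 0.6913.
P(Mirethosis | evidence) = 0.2772 / 0.6913 ≈ 0.401.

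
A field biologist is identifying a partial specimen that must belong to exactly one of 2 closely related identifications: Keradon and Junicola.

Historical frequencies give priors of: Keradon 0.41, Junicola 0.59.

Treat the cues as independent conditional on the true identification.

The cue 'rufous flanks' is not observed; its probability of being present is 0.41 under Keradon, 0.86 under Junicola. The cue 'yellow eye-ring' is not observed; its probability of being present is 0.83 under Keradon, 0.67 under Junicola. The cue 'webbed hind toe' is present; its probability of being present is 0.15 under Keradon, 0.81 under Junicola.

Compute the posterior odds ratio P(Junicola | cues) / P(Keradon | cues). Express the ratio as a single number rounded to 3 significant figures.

The normalizing constant cancels in an odds ratio, so compute prior × likelihood for the two hypotheses only (using 1 − P(present | H) for each absent cue):
  Junicola: 0.59 × (1 − 0.86) × (1 − 0.67) × 0.81 = 0.022079
  Keradon: 0.41 × (1 − 0.41) × (1 − 0.83) × 0.15 = 0.0061685
Odds(Junicola : Keradon) = 0.022079 / 0.0061685 ≈ 3.58.

3.58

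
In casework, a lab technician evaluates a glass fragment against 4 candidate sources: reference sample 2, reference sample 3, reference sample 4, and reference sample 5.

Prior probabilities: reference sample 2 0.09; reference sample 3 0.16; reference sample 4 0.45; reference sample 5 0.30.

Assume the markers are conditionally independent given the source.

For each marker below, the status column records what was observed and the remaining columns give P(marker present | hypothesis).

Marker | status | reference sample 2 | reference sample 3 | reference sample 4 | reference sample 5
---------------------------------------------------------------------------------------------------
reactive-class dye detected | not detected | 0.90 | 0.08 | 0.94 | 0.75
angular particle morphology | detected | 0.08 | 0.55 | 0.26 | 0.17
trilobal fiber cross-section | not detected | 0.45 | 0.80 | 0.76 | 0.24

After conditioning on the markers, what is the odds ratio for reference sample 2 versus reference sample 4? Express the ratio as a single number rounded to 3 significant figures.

0.235

The normalizing constant cancels in an odds ratio, so compute prior × likelihood for the two hypotheses only (using 1 − P(present | H) for each absent marker):
  reference sample 2: 0.09 × (1 − 0.90) × 0.08 × (1 − 0.45) = 0.000396
  reference sample 4: 0.45 × (1 − 0.94) × 0.26 × (1 − 0.76) = 0.0016848
Posterior odds = 0.000396 / 0.0016848 ≈ 0.235.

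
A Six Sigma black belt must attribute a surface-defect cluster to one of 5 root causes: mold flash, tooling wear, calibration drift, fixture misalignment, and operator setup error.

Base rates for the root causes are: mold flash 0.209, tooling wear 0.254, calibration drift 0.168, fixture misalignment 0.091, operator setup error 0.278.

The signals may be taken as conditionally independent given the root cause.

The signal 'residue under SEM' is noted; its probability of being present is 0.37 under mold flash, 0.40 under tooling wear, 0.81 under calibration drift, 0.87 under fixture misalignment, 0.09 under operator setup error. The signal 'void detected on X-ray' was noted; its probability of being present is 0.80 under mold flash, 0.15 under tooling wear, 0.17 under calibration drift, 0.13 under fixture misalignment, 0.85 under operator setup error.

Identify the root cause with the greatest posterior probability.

Multiply each prior by the joint likelihood of the signal pattern:
  mold flash: 0.209 × 0.37 × 0.80 = 0.061864
  tooling wear: 0.254 × 0.40 × 0.15 = 0.01524
  calibration drift: 0.168 × 0.81 × 0.17 = 0.023134
  fixture misalignment: 0.091 × 0.87 × 0.13 = 0.010292
  operator setup error: 0.278 × 0.09 × 0.85 = 0.021267
Marginal likelihood of the evidence = 0.1318.
P(mold flash | evidence) ≈ 0.061864 / 0.1318 ≈ 0.469
P(tooling wear | evidence) ≈ 0.01524 / 0.1318 ≈ 0.116
P(calibration drift | evidence) ≈ 0.023134 / 0.1318 ≈ 0.176
P(fixture misalignment | evidence) ≈ 0.010292 / 0.1318 ≈ 0.078
P(operator setup error | evidence) ≈ 0.021267 / 0.1318 ≈ 0.161
The largest is 0.469, so mold flash is most probable.

mold flash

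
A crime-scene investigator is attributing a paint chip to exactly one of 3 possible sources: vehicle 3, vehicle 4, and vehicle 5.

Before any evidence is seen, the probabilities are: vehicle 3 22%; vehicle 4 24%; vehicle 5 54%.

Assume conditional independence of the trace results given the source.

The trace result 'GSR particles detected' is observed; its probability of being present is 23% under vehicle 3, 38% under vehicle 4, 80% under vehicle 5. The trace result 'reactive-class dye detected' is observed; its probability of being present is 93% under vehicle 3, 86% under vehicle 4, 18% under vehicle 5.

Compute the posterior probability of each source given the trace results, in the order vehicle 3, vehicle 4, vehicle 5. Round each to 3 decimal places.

0.232, 0.386, 0.383

By Bayes' rule with conditional independence, the unnormalized weight for each hypothesis is prior × ∏ likelihoods:
  vehicle 3: 0.22 × 0.23 × 0.93 = 0.047058
  vehicle 4: 0.24 × 0.38 × 0.86 = 0.078432
  vehicle 5: 0.54 × 0.80 × 0.18 = 0.07776
The unnormalized weights sum to 0.20325.
P(vehicle 3 | evidence) = 0.047058 / 0.20325 ≈ 0.232
P(vehicle 4 | evidence) = 0.078432 / 0.20325 ≈ 0.386
P(vehicle 5 | evidence) = 0.07776 / 0.20325 ≈ 0.383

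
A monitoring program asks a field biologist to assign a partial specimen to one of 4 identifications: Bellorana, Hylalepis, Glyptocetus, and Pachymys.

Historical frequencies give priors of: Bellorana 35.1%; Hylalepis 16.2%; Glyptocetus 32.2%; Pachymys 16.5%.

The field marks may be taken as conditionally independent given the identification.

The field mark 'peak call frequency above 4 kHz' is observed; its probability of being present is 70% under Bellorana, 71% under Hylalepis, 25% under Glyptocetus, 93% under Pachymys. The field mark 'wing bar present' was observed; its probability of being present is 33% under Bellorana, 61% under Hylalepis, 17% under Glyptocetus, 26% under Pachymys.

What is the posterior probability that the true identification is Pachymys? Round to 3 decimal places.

0.195

For each hypothesis, the unnormalized posterior weight is prior × product of the field mark likelihoods:
  Bellorana: 0.351 × 0.70 × 0.33 = 0.081081
  Hylalepis: 0.162 × 0.71 × 0.61 = 0.070162
  Glyptocetus: 0.322 × 0.25 × 0.17 = 0.013685
  Pachymys: 0.165 × 0.93 × 0.26 = 0.039897
Marginal likelihood of the evidence = 0.20483.
P(Pachymys | evidence) = 0.039897 / 0.20483 ≈ 0.195.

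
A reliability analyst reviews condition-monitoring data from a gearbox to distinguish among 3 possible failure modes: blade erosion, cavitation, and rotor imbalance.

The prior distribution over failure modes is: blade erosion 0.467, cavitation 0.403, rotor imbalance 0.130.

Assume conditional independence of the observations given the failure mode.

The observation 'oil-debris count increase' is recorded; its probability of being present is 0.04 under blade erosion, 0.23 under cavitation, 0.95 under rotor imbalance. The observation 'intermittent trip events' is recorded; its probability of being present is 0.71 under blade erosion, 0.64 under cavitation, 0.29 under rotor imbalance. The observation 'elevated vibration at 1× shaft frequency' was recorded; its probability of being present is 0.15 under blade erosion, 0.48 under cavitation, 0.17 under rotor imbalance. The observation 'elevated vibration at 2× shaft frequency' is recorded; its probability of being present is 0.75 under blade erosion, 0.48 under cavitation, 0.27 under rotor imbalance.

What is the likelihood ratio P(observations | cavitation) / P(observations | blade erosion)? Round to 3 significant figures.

Take the product of per-observation likelihoods under each hypothesis, then divide.
  cavitation: 0.23 × 0.64 × 0.48 × 0.48 = 0.033915
  blade erosion: 0.04 × 0.71 × 0.15 × 0.75 = 0.003195
Bayes factor = 0.033915 / 0.003195 ≈ 10.6

10.6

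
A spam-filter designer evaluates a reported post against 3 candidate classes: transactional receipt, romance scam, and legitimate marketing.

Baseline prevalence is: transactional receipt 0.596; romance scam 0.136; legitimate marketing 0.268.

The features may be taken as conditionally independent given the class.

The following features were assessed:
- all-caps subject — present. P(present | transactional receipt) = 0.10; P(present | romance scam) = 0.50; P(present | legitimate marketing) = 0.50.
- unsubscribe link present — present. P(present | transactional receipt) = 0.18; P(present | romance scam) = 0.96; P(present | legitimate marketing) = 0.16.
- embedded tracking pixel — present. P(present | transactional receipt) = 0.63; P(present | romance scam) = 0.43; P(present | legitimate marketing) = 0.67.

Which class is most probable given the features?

romance scam

By Bayes' rule with conditional independence, the unnormalized weight for each hypothesis is prior × ∏ likelihoods:
  transactional receipt: 0.596 × 0.10 × 0.18 × 0.63 = 0.0067586
  romance scam: 0.136 × 0.50 × 0.96 × 0.43 = 0.02807
  legitimate marketing: 0.268 × 0.50 × 0.16 × 0.67 = 0.014365
The unnormalized weights sum to 0.049194.
P(transactional receipt | evidence) ≈ 0.0067586 / 0.049194 ≈ 0.137
P(romance scam | evidence) ≈ 0.02807 / 0.049194 ≈ 0.571
P(legitimate marketing | evidence) ≈ 0.014365 / 0.049194 ≈ 0.292
The largest is 0.571, so romance scam is most probable.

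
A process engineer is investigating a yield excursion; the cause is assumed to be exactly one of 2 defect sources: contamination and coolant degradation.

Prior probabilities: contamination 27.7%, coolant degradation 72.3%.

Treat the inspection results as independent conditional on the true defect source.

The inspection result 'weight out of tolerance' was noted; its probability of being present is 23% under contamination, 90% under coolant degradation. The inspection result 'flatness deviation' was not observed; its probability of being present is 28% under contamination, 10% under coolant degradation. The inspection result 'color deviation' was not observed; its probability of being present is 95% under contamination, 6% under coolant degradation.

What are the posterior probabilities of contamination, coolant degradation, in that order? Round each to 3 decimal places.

For each hypothesis, the unnormalized posterior weight is prior × product of the inspection result likelihoods (using 1 − P(present | H) for each absent inspection result):
  contamination: 0.277 × 0.23 × (1 − 0.28) × (1 − 0.95) = 0.0022936
  coolant degradation: 0.723 × 0.90 × (1 − 0.10) × (1 − 0.06) = 0.55049
Normalizing constant Z = 0.0022936 + 0.55049 = 0.55279.
P(contamination | evidence) = 0.0022936 / 0.55279 ≈ 0.004
P(coolant degradation | evidence) = 0.55049 / 0.55279 ≈ 0.996

0.004, 0.996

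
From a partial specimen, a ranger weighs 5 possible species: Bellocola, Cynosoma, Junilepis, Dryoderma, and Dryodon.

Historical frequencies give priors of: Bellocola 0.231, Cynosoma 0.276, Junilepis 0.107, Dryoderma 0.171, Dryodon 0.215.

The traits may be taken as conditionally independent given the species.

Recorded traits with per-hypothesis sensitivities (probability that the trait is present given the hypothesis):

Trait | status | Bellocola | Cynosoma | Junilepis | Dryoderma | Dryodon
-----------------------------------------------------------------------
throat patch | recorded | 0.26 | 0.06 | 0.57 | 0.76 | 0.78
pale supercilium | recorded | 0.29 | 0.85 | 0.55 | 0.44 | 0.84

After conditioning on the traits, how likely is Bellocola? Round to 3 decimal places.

Multiply each prior by the joint likelihood of the trait pattern:
  Bellocola: 0.231 × 0.26 × 0.29 = 0.017417
  Cynosoma: 0.276 × 0.06 × 0.85 = 0.014076
  Junilepis: 0.107 × 0.57 × 0.55 = 0.033544
  Dryoderma: 0.171 × 0.76 × 0.44 = 0.057182
  Dryodon: 0.215 × 0.78 × 0.84 = 0.14087
The unnormalized weights sum to 0.26309.
P(Bellocola | evidence) = 0.017417 / 0.26309 ≈ 0.066.

0.066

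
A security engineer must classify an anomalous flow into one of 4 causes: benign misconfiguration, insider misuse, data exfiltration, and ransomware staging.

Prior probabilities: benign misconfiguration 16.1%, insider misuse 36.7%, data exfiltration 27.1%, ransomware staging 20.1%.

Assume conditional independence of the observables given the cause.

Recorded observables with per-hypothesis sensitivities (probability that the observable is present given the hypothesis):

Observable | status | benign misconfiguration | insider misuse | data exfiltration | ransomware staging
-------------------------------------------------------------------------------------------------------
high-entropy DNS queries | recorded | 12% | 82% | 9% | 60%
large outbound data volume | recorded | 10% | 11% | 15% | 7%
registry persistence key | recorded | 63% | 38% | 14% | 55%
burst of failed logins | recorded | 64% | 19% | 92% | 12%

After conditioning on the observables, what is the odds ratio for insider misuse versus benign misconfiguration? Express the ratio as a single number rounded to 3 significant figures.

Unnormalized posterior weight (prior times the observable likelihoods) for each of the two hypotheses:
  insider misuse: 0.367 × 0.82 × 0.11 × 0.38 × 0.19 = 0.0023901
  benign misconfiguration: 0.161 × 0.12 × 0.10 × 0.63 × 0.64 = 0.00077898
Odds(insider misuse : benign misconfiguration) = 0.0023901 / 0.00077898 ≈ 3.07.

3.07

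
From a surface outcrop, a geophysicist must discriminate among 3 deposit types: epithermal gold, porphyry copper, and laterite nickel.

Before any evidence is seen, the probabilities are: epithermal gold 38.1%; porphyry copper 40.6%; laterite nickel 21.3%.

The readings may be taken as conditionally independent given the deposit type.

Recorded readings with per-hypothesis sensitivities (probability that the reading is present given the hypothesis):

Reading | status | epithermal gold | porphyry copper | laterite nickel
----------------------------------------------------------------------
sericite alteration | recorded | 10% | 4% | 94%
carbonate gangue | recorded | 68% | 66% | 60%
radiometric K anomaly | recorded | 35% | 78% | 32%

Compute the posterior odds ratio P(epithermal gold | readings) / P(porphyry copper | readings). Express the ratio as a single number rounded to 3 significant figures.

1.08

Unnormalized posterior weight (prior times the reading likelihoods) for each of the two hypotheses:
  epithermal gold: 0.381 × 0.10 × 0.68 × 0.35 = 0.0090678
  porphyry copper: 0.406 × 0.04 × 0.66 × 0.78 = 0.0083604
Odds(epithermal gold : porphyry copper) = 0.0090678 / 0.0083604 ≈ 1.08.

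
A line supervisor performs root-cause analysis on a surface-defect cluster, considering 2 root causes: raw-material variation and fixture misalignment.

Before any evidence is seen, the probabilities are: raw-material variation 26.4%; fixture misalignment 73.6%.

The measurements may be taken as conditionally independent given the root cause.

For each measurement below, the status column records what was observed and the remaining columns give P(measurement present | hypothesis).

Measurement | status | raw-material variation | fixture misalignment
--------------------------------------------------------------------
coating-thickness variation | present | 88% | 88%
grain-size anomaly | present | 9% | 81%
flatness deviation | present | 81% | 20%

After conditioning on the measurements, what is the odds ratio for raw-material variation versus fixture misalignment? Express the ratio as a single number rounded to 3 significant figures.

Posterior odds equal prior odds times the likelihood ratio; only the two competing hypotheses matter.
  raw-material variation: 0.264 × 0.88 × 0.09 × 0.81 = 0.016936
  fixture misalignment: 0.736 × 0.88 × 0.81 × 0.20 = 0.10492
Posterior odds = 0.016936 / 0.10492 ≈ 0.161.

0.161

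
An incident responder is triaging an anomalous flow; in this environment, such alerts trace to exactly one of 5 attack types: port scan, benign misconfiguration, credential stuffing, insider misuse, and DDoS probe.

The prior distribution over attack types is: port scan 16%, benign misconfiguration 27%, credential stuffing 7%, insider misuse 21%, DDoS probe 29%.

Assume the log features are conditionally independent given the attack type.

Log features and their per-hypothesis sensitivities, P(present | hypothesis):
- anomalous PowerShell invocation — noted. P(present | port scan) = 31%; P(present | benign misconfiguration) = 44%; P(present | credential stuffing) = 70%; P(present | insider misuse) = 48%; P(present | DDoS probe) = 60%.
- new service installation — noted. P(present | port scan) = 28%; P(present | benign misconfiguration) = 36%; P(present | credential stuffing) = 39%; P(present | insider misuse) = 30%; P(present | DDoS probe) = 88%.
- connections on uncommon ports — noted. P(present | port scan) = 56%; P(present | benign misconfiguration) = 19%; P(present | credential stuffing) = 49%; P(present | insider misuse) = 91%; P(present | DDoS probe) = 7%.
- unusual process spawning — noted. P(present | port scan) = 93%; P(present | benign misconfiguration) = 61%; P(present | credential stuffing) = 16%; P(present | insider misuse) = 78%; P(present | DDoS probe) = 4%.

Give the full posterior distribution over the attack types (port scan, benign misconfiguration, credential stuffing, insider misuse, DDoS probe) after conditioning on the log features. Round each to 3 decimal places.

0.203, 0.139, 0.042, 0.603, 0.012

Multiply each prior by the joint likelihood of the log feature pattern:
  port scan: 0.16 × 0.31 × 0.28 × 0.56 × 0.93 = 0.0072329
  benign misconfiguration: 0.27 × 0.44 × 0.36 × 0.19 × 0.61 = 0.0049568
  credential stuffing: 0.07 × 0.70 × 0.39 × 0.49 × 0.16 = 0.0014982
  insider misuse: 0.21 × 0.48 × 0.30 × 0.91 × 0.78 = 0.021464
  DDoS probe: 0.29 × 0.60 × 0.88 × 0.07 × 0.04 = 0.00042874
Normalizing constant Z = 0.0072329 + 0.0049568 + 0.0014982 + 0.021464 + 0.00042874 = 0.035581.
P(port scan | evidence) = 0.0072329 / 0.035581 ≈ 0.203
P(benign misconfiguration | evidence) = 0.0049568 / 0.035581 ≈ 0.139
P(credential stuffing | evidence) = 0.0014982 / 0.035581 ≈ 0.042
P(insider misuse | evidence) = 0.021464 / 0.035581 ≈ 0.603
P(DDoS probe | evidence) = 0.00042874 / 0.035581 ≈ 0.012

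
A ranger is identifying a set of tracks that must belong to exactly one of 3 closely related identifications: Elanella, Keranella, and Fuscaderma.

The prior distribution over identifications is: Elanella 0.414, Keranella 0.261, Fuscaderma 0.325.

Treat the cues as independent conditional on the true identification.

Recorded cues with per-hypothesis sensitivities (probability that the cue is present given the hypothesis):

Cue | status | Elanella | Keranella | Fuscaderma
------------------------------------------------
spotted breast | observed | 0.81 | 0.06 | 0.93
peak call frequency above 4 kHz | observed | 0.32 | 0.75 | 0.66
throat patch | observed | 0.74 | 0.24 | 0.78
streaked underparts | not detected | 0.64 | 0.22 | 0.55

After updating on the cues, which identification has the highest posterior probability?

Fuscaderma

For each hypothesis, the unnormalized posterior weight is prior × product of the cue likelihoods (using 1 − P(present | H) for each absent cue):
  Elanella: 0.414 × 0.81 × 0.32 × 0.74 × (1 − 0.64) = 0.028587
  Keranella: 0.261 × 0.06 × 0.75 × 0.24 × (1 − 0.22) = 0.0021987
  Fuscaderma: 0.325 × 0.93 × 0.66 × 0.78 × (1 − 0.55) = 0.070019
Marginal likelihood of the evidence = 0.1008.
P(Elanella | evidence) ≈ 0.028587 / 0.1008 ≈ 0.284
P(Keranella | evidence) ≈ 0.0021987 / 0.1008 ≈ 0.022
P(Fuscaderma | evidence) ≈ 0.070019 / 0.1008 ≈ 0.695
The largest is 0.695, so Fuscaderma is most probable.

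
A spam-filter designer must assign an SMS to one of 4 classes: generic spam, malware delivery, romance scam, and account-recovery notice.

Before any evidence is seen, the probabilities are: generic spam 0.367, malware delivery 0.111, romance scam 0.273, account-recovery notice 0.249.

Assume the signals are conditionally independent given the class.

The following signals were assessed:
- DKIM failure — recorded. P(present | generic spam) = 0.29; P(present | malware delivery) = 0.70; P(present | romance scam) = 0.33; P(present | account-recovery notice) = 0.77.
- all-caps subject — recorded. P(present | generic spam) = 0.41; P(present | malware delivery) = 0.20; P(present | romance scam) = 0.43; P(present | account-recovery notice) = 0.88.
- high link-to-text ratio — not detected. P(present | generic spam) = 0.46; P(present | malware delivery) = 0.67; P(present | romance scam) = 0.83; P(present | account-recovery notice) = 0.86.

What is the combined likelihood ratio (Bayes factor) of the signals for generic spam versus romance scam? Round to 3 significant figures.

Joint likelihood of the signal pattern under each hypothesis (using 1 − P(present | H) for each absent signal):
  generic spam: 0.29 × 0.41 × (1 − 0.46) = 0.064206
  romance scam: 0.33 × 0.43 × (1 − 0.83) = 0.024123
Bayes factor = 0.064206 / 0.024123 ≈ 2.66

2.66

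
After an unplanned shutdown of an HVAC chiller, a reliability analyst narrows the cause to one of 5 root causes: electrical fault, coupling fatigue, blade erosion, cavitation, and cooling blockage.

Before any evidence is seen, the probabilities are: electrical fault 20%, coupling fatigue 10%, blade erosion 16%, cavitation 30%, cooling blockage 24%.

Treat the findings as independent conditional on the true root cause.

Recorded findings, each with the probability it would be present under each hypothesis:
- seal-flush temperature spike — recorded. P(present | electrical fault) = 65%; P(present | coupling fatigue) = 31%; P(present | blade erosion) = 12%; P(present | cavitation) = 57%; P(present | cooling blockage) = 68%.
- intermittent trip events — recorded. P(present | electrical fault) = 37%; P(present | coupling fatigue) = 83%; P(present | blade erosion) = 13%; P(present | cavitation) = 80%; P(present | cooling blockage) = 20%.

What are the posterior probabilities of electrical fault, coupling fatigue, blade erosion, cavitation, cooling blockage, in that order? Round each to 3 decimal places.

0.196, 0.105, 0.010, 0.557, 0.133

For each hypothesis, the unnormalized posterior weight is prior × product of the finding likelihoods:
  electrical fault: 0.20 × 0.65 × 0.37 = 0.0481
  coupling fatigue: 0.10 × 0.31 × 0.83 = 0.02573
  blade erosion: 0.16 × 0.12 × 0.13 = 0.002496
  cavitation: 0.30 × 0.57 × 0.80 = 0.1368
  cooling blockage: 0.24 × 0.68 × 0.20 = 0.03264
Normalizing constant Z = 0.0481 + 0.02573 + 0.002496 + 0.1368 + 0.03264 = 0.24577.
P(electrical fault | evidence) = 0.0481 / 0.24577 ≈ 0.196
P(coupling fatigue | evidence) = 0.02573 / 0.24577 ≈ 0.105
P(blade erosion | evidence) = 0.002496 / 0.24577 ≈ 0.010
P(cavitation | evidence) = 0.1368 / 0.24577 ≈ 0.557
P(cooling blockage | evidence) = 0.03264 / 0.24577 ≈ 0.133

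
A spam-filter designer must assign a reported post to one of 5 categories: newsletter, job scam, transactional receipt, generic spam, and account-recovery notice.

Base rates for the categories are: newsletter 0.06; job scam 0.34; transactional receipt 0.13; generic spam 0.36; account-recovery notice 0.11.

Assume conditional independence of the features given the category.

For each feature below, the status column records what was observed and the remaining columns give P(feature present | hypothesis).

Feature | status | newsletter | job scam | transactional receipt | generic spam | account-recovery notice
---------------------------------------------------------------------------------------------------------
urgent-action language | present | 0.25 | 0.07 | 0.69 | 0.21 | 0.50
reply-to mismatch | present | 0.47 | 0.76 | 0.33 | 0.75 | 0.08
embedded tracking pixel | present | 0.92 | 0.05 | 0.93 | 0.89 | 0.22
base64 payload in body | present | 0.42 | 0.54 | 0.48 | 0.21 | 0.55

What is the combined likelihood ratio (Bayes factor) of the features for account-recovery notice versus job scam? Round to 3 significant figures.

Joint likelihood of the feature pattern under each hypothesis:
  account-recovery notice: 0.50 × 0.08 × 0.22 × 0.55 = 0.00484
  job scam: 0.07 × 0.76 × 0.05 × 0.54 = 0.0014364
Bayes factor = 0.00484 / 0.0014364 ≈ 3.37

3.37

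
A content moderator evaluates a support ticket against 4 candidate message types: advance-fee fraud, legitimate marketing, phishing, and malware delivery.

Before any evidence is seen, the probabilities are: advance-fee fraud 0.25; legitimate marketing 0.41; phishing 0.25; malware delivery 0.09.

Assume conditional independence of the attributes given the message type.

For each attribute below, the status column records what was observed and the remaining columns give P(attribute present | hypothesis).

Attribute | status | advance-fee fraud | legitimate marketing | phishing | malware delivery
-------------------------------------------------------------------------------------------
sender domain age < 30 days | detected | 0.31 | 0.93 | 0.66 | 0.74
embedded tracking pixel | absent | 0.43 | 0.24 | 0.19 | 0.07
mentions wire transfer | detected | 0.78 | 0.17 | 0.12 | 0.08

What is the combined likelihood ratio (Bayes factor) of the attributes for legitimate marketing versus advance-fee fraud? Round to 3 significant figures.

Take the product of per-attribute likelihoods under each hypothesis (using 1 − P(present | H) for each absent attribute), then divide.
  legitimate marketing: 0.93 × (1 − 0.24) × 0.17 = 0.12016
  advance-fee fraud: 0.31 × (1 − 0.43) × 0.78 = 0.13783
Bayes factor = 0.12016 / 0.13783 ≈ 0.872

0.872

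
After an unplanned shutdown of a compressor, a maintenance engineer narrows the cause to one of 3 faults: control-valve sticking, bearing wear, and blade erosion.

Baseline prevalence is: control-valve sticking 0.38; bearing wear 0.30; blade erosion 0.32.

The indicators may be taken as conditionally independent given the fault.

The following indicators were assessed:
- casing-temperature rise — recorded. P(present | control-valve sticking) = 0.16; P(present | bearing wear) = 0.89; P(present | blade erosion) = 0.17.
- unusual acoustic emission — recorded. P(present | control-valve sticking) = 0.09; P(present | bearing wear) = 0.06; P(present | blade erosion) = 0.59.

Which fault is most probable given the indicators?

By Bayes' rule with conditional independence, the unnormalized weight for each hypothesis is prior × ∏ likelihoods:
  control-valve sticking: 0.38 × 0.16 × 0.09 = 0.005472
  bearing wear: 0.30 × 0.89 × 0.06 = 0.01602
  blade erosion: 0.32 × 0.17 × 0.59 = 0.032096
Marginal likelihood of the evidence = 0.053588.
P(control-valve sticking | evidence) ≈ 0.005472 / 0.053588 ≈ 0.102
P(bearing wear | evidence) ≈ 0.01602 / 0.053588 ≈ 0.299
P(blade erosion | evidence) ≈ 0.032096 / 0.053588 ≈ 0.599
The largest is 0.599, so blade erosion is most probable.

blade erosion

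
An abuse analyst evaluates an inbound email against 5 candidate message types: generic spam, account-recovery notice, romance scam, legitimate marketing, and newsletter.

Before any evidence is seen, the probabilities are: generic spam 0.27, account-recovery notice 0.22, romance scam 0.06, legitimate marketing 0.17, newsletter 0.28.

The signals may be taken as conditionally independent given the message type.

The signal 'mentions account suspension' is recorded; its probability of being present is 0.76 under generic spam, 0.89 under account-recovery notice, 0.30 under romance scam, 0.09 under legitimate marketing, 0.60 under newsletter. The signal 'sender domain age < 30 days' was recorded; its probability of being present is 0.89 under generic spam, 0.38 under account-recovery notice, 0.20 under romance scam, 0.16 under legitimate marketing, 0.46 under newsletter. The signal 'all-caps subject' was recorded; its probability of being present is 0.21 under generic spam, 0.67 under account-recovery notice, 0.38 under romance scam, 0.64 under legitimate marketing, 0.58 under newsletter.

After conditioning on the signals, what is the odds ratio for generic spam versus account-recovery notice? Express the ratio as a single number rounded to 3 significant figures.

0.769

Unnormalized posterior weight (prior times the signal likelihoods) for each of the two hypotheses:
  generic spam: 0.27 × 0.76 × 0.89 × 0.21 = 0.038352
  account-recovery notice: 0.22 × 0.89 × 0.38 × 0.67 = 0.049851
Odds(generic spam : account-recovery notice) = 0.038352 / 0.049851 ≈ 0.769.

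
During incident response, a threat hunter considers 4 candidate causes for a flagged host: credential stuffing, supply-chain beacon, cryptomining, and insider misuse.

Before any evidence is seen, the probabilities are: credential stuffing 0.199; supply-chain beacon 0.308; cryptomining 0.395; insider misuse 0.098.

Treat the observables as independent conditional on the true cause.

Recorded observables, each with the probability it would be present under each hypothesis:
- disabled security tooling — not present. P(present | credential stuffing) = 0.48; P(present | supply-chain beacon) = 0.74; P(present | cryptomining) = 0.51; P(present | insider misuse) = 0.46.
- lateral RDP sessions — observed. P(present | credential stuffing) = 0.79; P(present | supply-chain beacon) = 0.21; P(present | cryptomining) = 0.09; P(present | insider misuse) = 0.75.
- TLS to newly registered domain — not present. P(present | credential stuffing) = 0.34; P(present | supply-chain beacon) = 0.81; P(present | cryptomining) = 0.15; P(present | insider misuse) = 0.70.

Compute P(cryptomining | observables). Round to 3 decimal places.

Multiply each prior by the joint likelihood of the observable pattern (using 1 − P(present | H) for each absent observable):
  credential stuffing: 0.199 × (1 − 0.48) × 0.79 × (1 − 0.34) = 0.053954
  supply-chain beacon: 0.308 × (1 − 0.74) × 0.21 × (1 − 0.81) = 0.0031952
  cryptomining: 0.395 × (1 − 0.51) × 0.09 × (1 − 0.15) = 0.014807
  insider misuse: 0.098 × (1 − 0.46) × 0.75 × (1 − 0.70) = 0.011907
The unnormalized weights sum to 0.083863.
P(cryptomining | evidence) = 0.014807 / 0.083863 ≈ 0.177.

0.177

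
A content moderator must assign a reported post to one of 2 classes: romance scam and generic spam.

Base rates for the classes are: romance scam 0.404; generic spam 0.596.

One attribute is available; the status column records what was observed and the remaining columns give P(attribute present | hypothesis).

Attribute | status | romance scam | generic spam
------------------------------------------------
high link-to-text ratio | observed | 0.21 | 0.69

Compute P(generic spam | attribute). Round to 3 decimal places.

By Bayes' rule, the unnormalized weight for each hypothesis is prior × likelihood:
  romance scam: 0.404 × 0.21 = 0.08484
  generic spam: 0.596 × 0.69 = 0.41124
Marginal likelihood of the evidence = 0.49608.
P(generic spam | evidence) = 0.41124 / 0.49608 ≈ 0.829.

0.829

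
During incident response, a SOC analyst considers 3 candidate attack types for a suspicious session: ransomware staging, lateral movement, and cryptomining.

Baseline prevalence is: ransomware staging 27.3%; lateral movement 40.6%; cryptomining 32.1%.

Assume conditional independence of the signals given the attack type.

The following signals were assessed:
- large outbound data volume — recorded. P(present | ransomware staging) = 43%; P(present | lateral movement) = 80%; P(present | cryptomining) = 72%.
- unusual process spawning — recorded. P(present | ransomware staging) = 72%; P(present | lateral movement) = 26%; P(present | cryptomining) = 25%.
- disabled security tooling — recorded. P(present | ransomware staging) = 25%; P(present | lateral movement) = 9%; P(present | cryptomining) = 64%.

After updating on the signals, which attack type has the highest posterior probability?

cryptomining

By Bayes' rule with conditional independence, the unnormalized weight for each hypothesis is prior × ∏ likelihoods:
  ransomware staging: 0.273 × 0.43 × 0.72 × 0.25 = 0.02113
  lateral movement: 0.406 × 0.80 × 0.26 × 0.09 = 0.0076003
  cryptomining: 0.321 × 0.72 × 0.25 × 0.64 = 0.036979
Marginal likelihood of the evidence = 0.06571.
P(ransomware staging | evidence) ≈ 0.02113 / 0.06571 ≈ 0.322
P(lateral movement | evidence) ≈ 0.0076003 / 0.06571 ≈ 0.116
P(cryptomining | evidence) ≈ 0.036979 / 0.06571 ≈ 0.563
The largest is 0.563, so cryptomining is most probable.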